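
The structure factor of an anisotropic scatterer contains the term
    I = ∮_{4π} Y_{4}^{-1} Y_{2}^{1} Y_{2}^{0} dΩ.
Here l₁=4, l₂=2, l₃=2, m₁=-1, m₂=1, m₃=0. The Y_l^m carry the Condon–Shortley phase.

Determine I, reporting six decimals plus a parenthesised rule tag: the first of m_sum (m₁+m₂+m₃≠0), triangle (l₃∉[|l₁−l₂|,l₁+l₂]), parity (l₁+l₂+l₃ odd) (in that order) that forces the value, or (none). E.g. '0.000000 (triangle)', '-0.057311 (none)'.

Checks pass: Σm=0; 8 even; l₃=2∈[2,6].
(2·4+1)(2·2+1)(2·2+1) = 225
Δ: 4! 4! 0! / 9! → 1/630
sum: t=2:+1/16 = 1/16
3j²(4 2 2; 0 0 0) = Δ·Π!·Σ² = 2/35  (sign +1)
sum: t=3:−1/24 = -1/24
3j²(4 2 2; -1 1 0) = Δ·Π!·Σ² = 1/21  (sign -1)
combine: 4πI² = 225·2/35·1/21 = 30/49
take √, sign -1: I = -0.22072812
No selection rule forces the value: the integral is nonzero (none).

-0.220728 (none)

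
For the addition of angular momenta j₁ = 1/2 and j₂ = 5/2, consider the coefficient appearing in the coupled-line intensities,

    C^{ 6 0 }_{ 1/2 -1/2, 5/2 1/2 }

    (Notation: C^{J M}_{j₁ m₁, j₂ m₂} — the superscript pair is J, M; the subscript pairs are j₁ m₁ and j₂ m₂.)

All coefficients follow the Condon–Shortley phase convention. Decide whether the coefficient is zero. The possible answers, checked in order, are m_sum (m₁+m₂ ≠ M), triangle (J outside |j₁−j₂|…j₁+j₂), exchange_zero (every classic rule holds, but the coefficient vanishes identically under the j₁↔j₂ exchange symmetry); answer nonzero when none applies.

triangle

m-sum: m₁+m₂ = -1/2+1/2 = 0, M = 0  ✓
triangle: need |j₁−j₂| ≤ J ≤ j₁+j₂, i.e. J ∈ [2, 3]; J = 6 is outside ✗ ⇒ coefficient is 0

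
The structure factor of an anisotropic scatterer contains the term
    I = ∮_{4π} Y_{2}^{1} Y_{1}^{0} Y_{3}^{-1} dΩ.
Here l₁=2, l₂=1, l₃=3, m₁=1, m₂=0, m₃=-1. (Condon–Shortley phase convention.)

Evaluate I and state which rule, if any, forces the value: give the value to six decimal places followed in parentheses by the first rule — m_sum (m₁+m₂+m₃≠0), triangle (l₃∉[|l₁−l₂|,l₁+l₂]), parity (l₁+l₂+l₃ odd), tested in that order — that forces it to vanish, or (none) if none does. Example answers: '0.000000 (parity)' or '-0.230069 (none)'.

m-sum 0 ✓  L=6 even ✓  1≤3≤3 ✓
Π(2lᵢ+1) = 5×3×7 = 105
triangle coeff Δ(2,1,3) = 1/105
Σ_t [0,0]: t=0:+1/4 = 1/4
(3j)²=3/35 [(2 1 3; 0 0 0)], sign=-1
Σ_t [0,0]: t=0:+1/6 = 1/6
(3j)²=8/105 [(2 1 3; 1 0 -1)], sign=+1
⇒ 4πI² = 24/35
I = (-1)√(24/35/(4π)) = -0.23359668
No selection rule forces the value: the integral is nonzero (none).

-0.233597 (none)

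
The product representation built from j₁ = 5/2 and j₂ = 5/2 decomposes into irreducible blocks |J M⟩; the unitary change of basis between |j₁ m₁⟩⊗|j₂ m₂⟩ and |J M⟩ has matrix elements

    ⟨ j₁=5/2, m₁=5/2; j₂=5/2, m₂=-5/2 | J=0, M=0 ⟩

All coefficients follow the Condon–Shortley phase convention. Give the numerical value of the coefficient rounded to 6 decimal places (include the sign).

√[1·5!0!0!/6! · 5!0!0!5!0!0!] = √(2400)
  +(−1)^0/∏(0,5,0,0,0,0)! = 1/120  (running 1/120)
⟨..|..⟩ = √(2400)·(1/120) = +0.408248

+0.408248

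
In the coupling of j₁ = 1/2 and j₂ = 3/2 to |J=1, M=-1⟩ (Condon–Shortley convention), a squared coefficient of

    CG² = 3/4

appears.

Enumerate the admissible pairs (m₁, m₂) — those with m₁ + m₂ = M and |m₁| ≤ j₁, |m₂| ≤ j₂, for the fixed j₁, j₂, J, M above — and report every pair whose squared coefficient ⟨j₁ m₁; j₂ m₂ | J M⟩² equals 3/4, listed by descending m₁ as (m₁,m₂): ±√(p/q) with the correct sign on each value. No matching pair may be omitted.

Admissible pairs with m₁+m₂ = M = -1: (-1/2,-1/2), (1/2,-3/2)
  (m₁,m₂)=(1/2,-3/2): CG² = 3/4, CG = +√(3/4)   ← matches the target
  (m₁,m₂)=(-1/2,-1/2): CG² = 1/4, CG = −√(1/4)
Pairs with CG² = 3/4: (1/2,-3/2): +√(3/4)

(1/2,-3/2): +√(3/4)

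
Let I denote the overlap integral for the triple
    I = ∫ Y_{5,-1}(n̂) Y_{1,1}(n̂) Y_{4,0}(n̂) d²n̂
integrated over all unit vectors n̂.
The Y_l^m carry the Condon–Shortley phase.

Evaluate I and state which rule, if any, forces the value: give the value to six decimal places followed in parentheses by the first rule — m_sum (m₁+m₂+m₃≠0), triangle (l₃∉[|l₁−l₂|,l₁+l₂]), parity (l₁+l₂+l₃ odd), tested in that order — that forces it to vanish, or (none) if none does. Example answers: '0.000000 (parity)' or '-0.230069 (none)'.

-0.190188 (none)

m-sum 0 ✓  L=10 even ✓  4≤4≤6 ✓
Π(2lᵢ+1) = 11×3×9 = 297
triangle coeff Δ(5,1,4) = 1/495
Σ_t [1,1]: t=1:−1/576 = -1/576
(3j)²=5/99 [(5 1 4; 0 0 0)], sign=-1
Σ_t [2,2]: t=2:+1/1152 = 1/1152
(3j)²=1/33 [(5 1 4; -1 1 0)], sign=+1
⇒ 4πI² = 5/11
I = (-1)√(5/11/(4π)) = -0.19018827
No selection rule forces the value: the integral is nonzero (none).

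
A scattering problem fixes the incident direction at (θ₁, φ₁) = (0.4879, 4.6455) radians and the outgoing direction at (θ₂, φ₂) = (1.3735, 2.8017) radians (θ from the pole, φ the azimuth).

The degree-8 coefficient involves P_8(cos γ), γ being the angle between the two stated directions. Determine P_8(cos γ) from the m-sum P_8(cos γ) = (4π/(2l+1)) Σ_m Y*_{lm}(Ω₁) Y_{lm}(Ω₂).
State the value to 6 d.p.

0.249919

Term-by-term m-sum for l=8 (normalisation 4π/17 = 0.739198):
  m=-8: (0.00103 - 0.00061j) × (-0.40192 + 0.18067j) = -0.00030 + 0.00043j  (running Σ = -0.00030 + 0.00043j)
  m=-7: (0.00409 + 0.00808j) × (0.25482 - 0.24334j) = 0.00301 + 0.00107j  (running Σ = 0.00270 + 0.00150j)
  m=-6: (-0.03936 + 0.01670j) × (0.06403 - 0.12650j) = -0.00041 + 0.00605j  (running Σ = 0.00230 + 0.00755j)
  m=-5: (-0.04645 - 0.13368j) × (-0.04494 + 0.34737j) = 0.04852 - 0.01013j  (running Σ = 0.05082 - 0.00258j)
  m=-4: (0.31958 - 0.08761j) × (0.00636 + 0.02965j) = 0.00463 + 0.00892j  (running Σ = 0.05545 + 0.00634j)
  m=-3: (0.10228 + 0.50285j) × (-0.17403 - 0.28313j) = 0.12457 - 0.11647j  (running Σ = 0.18002 - 0.11013j)
  m=-2: (-0.39462 + 0.05311j) × (0.01567 + 0.01267j) = -0.00686 - 0.00417j  (running Σ = 0.17317 - 0.11430j)
  m=-1: (0.00933 + 0.13925j) × (0.30243 + 0.10694j) = -0.01207 + 0.04311j  (running Σ = 0.16110 - 0.07119j)
  m=0: (-0.45459 + 0.00000j) × (-0.03498 + 0.00000j) = 0.01590 + 0.00000j  (running Σ = 0.17700 - 0.07119j)
  m=1: (-0.00933 + 0.13925j) × (-0.30243 + 0.10694j) = -0.01207 - 0.04311j  (running Σ = 0.16493 - 0.11430j)
  m=2: (-0.39462 - 0.05311j) × (0.01567 - 0.01267j) = -0.00686 + 0.00417j  (running Σ = 0.15807 - 0.11013j)
  m=3: (-0.10228 + 0.50285j) × (0.17403 - 0.28313j) = 0.12457 + 0.11647j  (running Σ = 0.28265 + 0.00634j)
  m=4: (0.31958 + 0.08761j) × (0.00636 - 0.02965j) = 0.00463 - 0.00892j  (running Σ = 0.28728 - 0.00258j)
  m=5: (0.04645 - 0.13368j) × (0.04494 + 0.34737j) = 0.04852 + 0.01013j  (running Σ = 0.33580 + 0.00755j)
  m=6: (-0.03936 - 0.01670j) × (0.06403 + 0.12650j) = -0.00041 - 0.00605j  (running Σ = 0.33539 + 0.00150j)
  m=7: (-0.00409 + 0.00808j) × (-0.25482 - 0.24334j) = 0.00301 - 0.00107j  (running Σ = 0.33840 + 0.00043j)
  m=8: (0.00103 + 0.00061j) × (-0.40192 - 0.18067j) = -0.00030 - 0.00043j  (running Σ = 0.33809 - 0.00000j)
Accumulated sum 0.33809 - 0.00000j; after 4π/(2l+1) scaling, 0.24992 - 0.00000j ⇒ P_8 = 0.249919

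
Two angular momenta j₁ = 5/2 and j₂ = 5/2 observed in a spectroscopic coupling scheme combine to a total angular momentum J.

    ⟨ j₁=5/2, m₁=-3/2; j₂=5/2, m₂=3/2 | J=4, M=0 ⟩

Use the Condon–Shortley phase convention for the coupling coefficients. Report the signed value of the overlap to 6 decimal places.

√[9·1!4!4!/10! · 1!4!4!1!4!4!] = √(82944/175)
  +(−1)^0/∏(0,1,4,4,0,0)! = 1/576  (running 1/576)
  +(−1)^1/∏(1,0,3,3,1,1)! = -1/36  (running -5/192)
⟨..|..⟩ = √(82944/175)·(-5/192) = -0.566947

-0.566947  (= −√(9/28))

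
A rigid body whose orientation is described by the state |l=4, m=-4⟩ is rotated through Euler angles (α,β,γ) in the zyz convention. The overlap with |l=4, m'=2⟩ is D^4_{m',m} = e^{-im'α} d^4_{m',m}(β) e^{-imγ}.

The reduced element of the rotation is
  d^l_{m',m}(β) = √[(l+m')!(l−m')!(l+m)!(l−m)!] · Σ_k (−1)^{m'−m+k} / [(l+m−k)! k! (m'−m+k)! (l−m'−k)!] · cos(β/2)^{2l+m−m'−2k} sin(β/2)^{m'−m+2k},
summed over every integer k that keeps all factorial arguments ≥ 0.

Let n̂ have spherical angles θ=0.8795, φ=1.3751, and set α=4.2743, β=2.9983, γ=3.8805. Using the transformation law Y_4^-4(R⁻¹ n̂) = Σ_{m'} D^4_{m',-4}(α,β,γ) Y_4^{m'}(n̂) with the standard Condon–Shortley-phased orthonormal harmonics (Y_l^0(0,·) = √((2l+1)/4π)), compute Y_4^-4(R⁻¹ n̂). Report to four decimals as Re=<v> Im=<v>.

Re=-0.0554 Im=-0.0733

Need the full column D^4_{m',-4} for m'=−4..4 at α=4.2743, β=2.9983, γ=3.8805.
cos(β/2)=0.071585, sin(β/2)=0.997434
d^4_{-4,-4}: single k=0 term ⇒ +0.000000;  D = +0.000000+0.000000i
d^4_{-3,-4}: single k=0 term ⇒ -0.000000;  D = +0.000000+0.000000i
d^4_{-2,-4}: single k=0 term ⇒ +0.000001;  D = +0.000000-0.000001i
d^4_{-1,-4}: single k=0 term ⇒ -0.000014;  D = -0.000008-0.000011i
d^4_{0,-4}: single k=0 term ⇒ +0.000217;  D = -0.000214+0.000040i
d^4_{1,-4}: single k=0 term ⇒ -0.002710;  D = -0.000676+0.002624i
d^4_{2,-4}: single k=0 term ⇒ +0.026701;  D = +0.020590+0.017001i
d^4_{3,-4}: single k=0 term ⇒ -0.198865;  D = +0.179712-0.085153i
d^4_{4,-4}: single k=0 term ⇒ +0.979659;  D = -0.004314-0.979650i
Y_4^{m'}(θ=0.8795,φ=1.3751) and Σ D·Y over m':
  (+0.0000+0.0000i)·(+0.1105+0.1100i)  (+0.0000+0.0000i)·(-0.2021+0.3038i)  (+0.0000-0.0000i)·(-0.3387-0.1398i)  (-0.0000-0.0000i)·(-0.0070+0.0353i)  (-0.0002+0.0000i)·(-0.3609+0.0000i)  (-0.0007+0.0026i)·(+0.0070+0.0353i)  (+0.0206+0.0170i)·(-0.3387+0.1398i)  (+0.1797-0.0852i)·(+0.2021+0.3038i)  (-0.0043-0.9796i)·(+0.1105-0.1100i)
Y_4^-4(R⁻¹ n̂) = -0.055365-0.073320i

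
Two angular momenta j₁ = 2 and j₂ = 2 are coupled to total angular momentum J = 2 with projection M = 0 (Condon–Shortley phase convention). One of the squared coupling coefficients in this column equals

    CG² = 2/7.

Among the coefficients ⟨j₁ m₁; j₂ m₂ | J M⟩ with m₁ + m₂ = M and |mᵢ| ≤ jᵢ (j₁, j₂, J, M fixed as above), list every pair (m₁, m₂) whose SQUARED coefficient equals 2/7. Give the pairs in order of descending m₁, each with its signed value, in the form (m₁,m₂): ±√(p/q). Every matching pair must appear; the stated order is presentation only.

Admissible pairs with m₁+m₂ = M = 0: (-2,2), (-1,1), (0,0), (1,-1), (2,-2)
  (m₁,m₂)=(2,-2): CG² = 2/7, CG = +√(2/7)   ← matches the target
  (m₁,m₂)=(1,-1): CG² = 1/14, CG = +√(1/14)
  (m₁,m₂)=(0,0): CG² = 2/7, CG = −√(2/7)   ← matches the target
  (m₁,m₂)=(-1,1): CG² = 1/14, CG = +√(1/14)
  (m₁,m₂)=(-2,2): CG² = 2/7, CG = +√(2/7)   ← matches the target
Pairs with CG² = 2/7: (2,-2): +√(2/7); (0,0): −√(2/7); (-2,2): +√(2/7)

(2,-2): +√(2/7); (0,0): −√(2/7); (-2,2): +√(2/7)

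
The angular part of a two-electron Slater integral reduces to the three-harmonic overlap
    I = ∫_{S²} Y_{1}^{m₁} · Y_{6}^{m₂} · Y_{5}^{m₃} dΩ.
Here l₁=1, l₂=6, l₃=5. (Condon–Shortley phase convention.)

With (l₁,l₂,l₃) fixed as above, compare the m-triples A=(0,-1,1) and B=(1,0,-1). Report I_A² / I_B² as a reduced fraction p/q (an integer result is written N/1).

Same 1,6,5: normalisation and zero-m 3j drop out of the ratio.
A: Δ: 2! 0! 10! / 13! → 1/858; sum: t=1:−1/17280 = -1/17280; 3j²(1 6 5; 0 -1 1) = Δ·Π!·Σ² = 35/858  (sign -1)
B: Δ: 2! 0! 10! / 13! → 1/858; sum: t=0:+1/34560 = 1/34560; 3j²(1 6 5; 1 0 -1) = Δ·Π!·Σ² = 5/286  (sign +1)
I_A²/I_B² = (35/858)/(5/286) = 7/3

7/3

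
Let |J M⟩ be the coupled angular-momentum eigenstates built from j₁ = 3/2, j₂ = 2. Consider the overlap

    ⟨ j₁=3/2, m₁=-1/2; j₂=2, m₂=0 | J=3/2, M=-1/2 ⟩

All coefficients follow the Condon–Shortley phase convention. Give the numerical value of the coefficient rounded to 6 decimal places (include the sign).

-0.447214  (= −√(1/5))

triangle: 2!*1!*2!/6! = 4/720
(j±m)!: 1!*2!*2!*2!*1!*2! = 16
prefactor² = (2J+1)*Δ*N² = 16/45
  k=1: −1/(1!*1!*1!*1!*0!*1!) = -1
  k=2: +1/(2!*0!*0!*0!*1!*2!) = 1/4
Σ = -3/4  ⇒  CG² = 16/45*(-3/4)² = 1/5
CG = −√(1/5) = -0.447214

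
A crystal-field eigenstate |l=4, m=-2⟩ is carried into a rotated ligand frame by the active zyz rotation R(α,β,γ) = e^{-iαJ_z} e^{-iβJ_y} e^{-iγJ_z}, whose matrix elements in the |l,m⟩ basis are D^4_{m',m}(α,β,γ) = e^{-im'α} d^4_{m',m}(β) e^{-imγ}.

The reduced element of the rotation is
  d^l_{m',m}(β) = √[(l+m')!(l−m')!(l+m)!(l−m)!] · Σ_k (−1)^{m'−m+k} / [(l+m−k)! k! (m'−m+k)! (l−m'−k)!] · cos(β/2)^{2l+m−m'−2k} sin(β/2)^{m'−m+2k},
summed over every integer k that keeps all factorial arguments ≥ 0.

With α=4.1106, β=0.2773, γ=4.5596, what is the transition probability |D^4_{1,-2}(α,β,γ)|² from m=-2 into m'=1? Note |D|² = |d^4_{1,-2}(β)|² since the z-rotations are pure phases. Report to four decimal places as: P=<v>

P=0.0012

Split into d^4_{1,-2}(β=0.2773) × two z-phases.
Half-angle: c=0.990403, s=0.138206. N=√(120·6·2·720)=1018.233765
k: max(0,(-2)−(1))=0 … min(4+(-2),4−(1))=2
  k=0: (−1)^3·1018.2338/(72)·0.9904^5·0.1382^3 = -0.035576
  k=1: (−1)^4·1018.2338/(48)·0.9904^3·0.1382^5 = +0.001039
  k=2: (−1)^5·1018.2338/(240)·0.9904^1·0.1382^7 = -0.000004
d^4_{1,-2}(0.2773) = -0.035576 +0.001039 -0.000004 = -0.034541
|D^4_{1,-2}|² = |d^4_{1,-2}(β)|² = (-0.034541)² = 0.001193 (the z-rotation phases have unit modulus)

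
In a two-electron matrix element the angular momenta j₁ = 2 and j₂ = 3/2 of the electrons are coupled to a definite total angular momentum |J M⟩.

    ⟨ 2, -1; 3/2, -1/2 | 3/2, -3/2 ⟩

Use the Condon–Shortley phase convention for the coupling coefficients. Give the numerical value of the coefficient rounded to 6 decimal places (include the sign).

√[4·2!2!1!/6! · 1!3!1!2!0!3!] = √(8/5)
  +(−1)^1/∏(1,1,2,0,0,1)! = -1/2  (running -1/2)
⟨..|..⟩ = √(8/5)·(-1/2) = -0.632456

-0.632456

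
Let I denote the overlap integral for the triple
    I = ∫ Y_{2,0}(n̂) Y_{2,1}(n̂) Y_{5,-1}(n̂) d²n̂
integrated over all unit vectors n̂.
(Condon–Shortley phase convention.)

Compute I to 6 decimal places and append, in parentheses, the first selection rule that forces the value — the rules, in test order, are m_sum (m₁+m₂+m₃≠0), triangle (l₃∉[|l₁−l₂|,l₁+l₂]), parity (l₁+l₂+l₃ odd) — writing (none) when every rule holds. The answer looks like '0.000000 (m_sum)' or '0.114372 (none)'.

0.000000 (triangle)

l₃=5 ∉ [0,4] — triangle fails ⇒ I = 0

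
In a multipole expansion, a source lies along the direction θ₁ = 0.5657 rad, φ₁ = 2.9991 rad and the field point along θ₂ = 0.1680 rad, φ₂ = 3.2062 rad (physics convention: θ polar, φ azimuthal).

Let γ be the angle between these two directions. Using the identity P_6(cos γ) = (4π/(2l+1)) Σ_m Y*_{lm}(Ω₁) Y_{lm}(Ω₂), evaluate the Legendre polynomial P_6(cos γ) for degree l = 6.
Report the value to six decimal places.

Summing Y*_{l m}(θ₁,φ₁)·Y_{l m}(θ₂,φ₂) over m ∈ [−6, 6]; prefactor 4π/(2·6+1) = 0.966644:
  term(m=-6) = +0.000000-0.000000i   from Y*(Ω₁)=+0.007518-0.008644i, Y(Ω₂)=+0.000010-0.000004i
  term(m=-5) = +0.000007-0.000012i   from Y*(Ω₁)=-0.047301+0.040860i, Y(Ω₂)=-0.000205+0.000068i
  term(m=-4) = +0.000368-0.000401i   from Y*(Ω₁)=+0.169585-0.108692i, Y(Ω₂)=+0.002614-0.000691i
  term(m=-3) = +0.007697-0.005510i   from Y*(Ω₁)=-0.372965+0.169912i, Y(Ω₂)=-0.022664+0.004449i
  term(m=-2) = +0.056507-0.024842i   from Y*(Ω₁)=+0.443012-0.129785i, Y(Ω₂)=+0.132599-0.017230i
  term(m=-1) = +0.033137-0.006962i   from Y*(Ω₁)=-0.070307+0.010087i, Y(Ω₂)=-0.475732+0.030779i
  term(m=+0) = -0.306569-0.000000i   from Y*(Ω₁)=-0.415983-0.000000i, Y(Ω₂)=+0.736974+0.000000i
  term(m=+1) = +0.033137+0.006962i   from Y*(Ω₁)=+0.070307+0.010087i, Y(Ω₂)=+0.475732+0.030779i
  term(m=+2) = +0.056507+0.024842i   from Y*(Ω₁)=+0.443012+0.129785i, Y(Ω₂)=+0.132599+0.017230i
  term(m=+3) = +0.007697+0.005510i   from Y*(Ω₁)=+0.372965+0.169912i, Y(Ω₂)=+0.022664+0.004449i
  term(m=+4) = +0.000368+0.000401i   from Y*(Ω₁)=+0.169585+0.108692i, Y(Ω₂)=+0.002614+0.000691i
  term(m=+5) = +0.000007+0.000012i   from Y*(Ω₁)=+0.047301+0.040860i, Y(Ω₂)=+0.000205+0.000068i
  term(m=+6) = +0.000000+0.000000i   from Y*(Ω₁)=+0.007518+0.008644i, Y(Ω₂)=+0.000010+0.000004i
Accumulated sum -0.111137-0.000000i; after 4π/(2l+1) scaling, -0.107430-0.000000i ⇒ P_6 = -0.107430

-0.107430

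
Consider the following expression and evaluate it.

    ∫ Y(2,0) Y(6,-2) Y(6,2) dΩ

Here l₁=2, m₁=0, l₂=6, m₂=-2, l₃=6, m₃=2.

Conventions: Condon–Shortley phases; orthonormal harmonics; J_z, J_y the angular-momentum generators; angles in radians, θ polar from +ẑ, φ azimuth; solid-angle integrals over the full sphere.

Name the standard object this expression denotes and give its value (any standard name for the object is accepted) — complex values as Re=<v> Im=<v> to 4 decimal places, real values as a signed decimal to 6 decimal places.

Gaunt coefficient, +0.114688

This is a Gaunt coefficient — the integral of a triple product of spherical harmonics over the sphere.
m-sum 0 ✓  L=14 even ✓  4≤6≤8 ✓
Π(2lᵢ+1) = 5×13×13 = 845
triangle coeff Δ(2,6,6) = 1/90090
Σ_t [0,2]: t=0:+1/69120 t=1:−1/14400 t=2:+1/69120 = -7/172800
(3j)²=14/715 [(2 6 6; 0 0 0)], sign=-1
Σ_t [0,2]: t=0:+1/69120 t=1:−1/30240 t=2:+1/322560 = -1/64512
(3j)²=10/1001 [(2 6 6; 0 -2 2)], sign=-1
⇒ 4πI² = 20/121
I = (+1)√(20/121/(4π)) = 0.11468784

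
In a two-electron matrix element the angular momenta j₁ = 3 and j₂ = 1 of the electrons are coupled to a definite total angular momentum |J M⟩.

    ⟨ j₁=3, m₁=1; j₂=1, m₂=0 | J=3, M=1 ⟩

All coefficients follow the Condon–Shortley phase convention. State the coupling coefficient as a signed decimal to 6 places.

j₁+j₂−J=1  J+j₁−j₂=5  J−j₁+j₂=1  j₁+j₂+J+1=8
(j₁±m₁, j₂±m₂, J±M) = (4,2,1,1,4,2)
P² = 48
sum k=0..1:
  [0] +1/12 = 1/12
  [1] −1/24 = -1/24
S = 1/24
C² = P²·S² = 1/12 ; C = +0.288675

+√(1/12) ≈ +0.288675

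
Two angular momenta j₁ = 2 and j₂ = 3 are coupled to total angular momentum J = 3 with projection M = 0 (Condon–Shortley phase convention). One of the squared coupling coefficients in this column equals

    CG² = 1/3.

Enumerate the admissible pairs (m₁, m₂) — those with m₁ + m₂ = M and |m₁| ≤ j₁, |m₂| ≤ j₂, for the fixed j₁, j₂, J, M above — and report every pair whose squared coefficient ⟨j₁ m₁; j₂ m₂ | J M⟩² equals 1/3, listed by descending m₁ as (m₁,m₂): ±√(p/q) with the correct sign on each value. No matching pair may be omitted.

(2,-2): +√(1/3); (-2,2): +√(1/3)

Admissible pairs with m₁+m₂ = M = 0: (-2,2), (-1,1), (0,0), (1,-1), (2,-2)
  (m₁,m₂)=(2,-2): CG² = 1/3, CG = +√(1/3)   ← matches the target
  (m₁,m₂)=(1,-1): CG² = 1/30, CG = +√(1/30)
  (m₁,m₂)=(0,0): CG² = 4/15, CG = −√(4/15)
  (m₁,m₂)=(-1,1): CG² = 1/30, CG = +√(1/30)
  (m₁,m₂)=(-2,2): CG² = 1/3, CG = +√(1/3)   ← matches the target
Pairs with CG² = 1/3: (2,-2): +√(1/3); (-2,2): +√(1/3)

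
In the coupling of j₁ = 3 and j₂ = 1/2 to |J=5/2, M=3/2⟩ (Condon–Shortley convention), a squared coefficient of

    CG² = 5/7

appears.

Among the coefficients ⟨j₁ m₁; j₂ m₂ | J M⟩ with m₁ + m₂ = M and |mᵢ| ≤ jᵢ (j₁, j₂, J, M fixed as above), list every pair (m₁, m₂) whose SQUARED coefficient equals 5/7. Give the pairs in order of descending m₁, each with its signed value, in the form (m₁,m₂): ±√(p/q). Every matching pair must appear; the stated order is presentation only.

Admissible pairs with m₁+m₂ = M = 3/2: (1,1/2), (2,-1/2)
  (m₁,m₂)=(2,-1/2): CG² = 5/7, CG = +√(5/7)   ← matches the target
  (m₁,m₂)=(1,1/2): CG² = 2/7, CG = −√(2/7)
Pairs with CG² = 5/7: (2,-1/2): +√(5/7)

(2,-1/2): +√(5/7)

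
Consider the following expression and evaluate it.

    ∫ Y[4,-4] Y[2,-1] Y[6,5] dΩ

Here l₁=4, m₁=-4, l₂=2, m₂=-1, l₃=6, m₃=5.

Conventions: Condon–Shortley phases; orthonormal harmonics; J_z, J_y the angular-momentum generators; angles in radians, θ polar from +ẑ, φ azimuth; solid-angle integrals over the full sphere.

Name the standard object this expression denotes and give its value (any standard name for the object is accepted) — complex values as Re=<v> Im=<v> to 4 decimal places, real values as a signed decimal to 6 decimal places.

This is a Gaunt coefficient — the integral of a triple product of spherical harmonics over the sphere.
m-sum 0 ✓  L=12 even ✓  2≤6≤6 ✓
Π(2lᵢ+1) = 9×5×13 = 585
triangle coeff Δ(4,2,6) = 1/6435
Σ_t [0,0]: t=0:+1/2304 = 1/2304
(3j)²=5/143 [(4 2 6; 0 0 0)], sign=+1
Σ_t [0,0]: t=0:+1/241920 = 1/241920
(3j)²=1/39 [(4 2 6; -4 -1 5)], sign=-1
⇒ 4πI² = 75/143
I = (-1)√(75/143/(4π)) = -0.20429497

Gaunt coefficient, -0.204295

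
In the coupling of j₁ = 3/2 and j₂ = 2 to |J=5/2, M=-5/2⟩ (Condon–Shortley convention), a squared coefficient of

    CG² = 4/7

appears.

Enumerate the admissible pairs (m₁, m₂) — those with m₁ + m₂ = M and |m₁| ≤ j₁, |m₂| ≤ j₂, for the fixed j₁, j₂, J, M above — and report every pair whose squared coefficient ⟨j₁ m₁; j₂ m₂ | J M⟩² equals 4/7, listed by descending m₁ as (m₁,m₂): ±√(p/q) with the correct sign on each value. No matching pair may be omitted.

(-1/2,-2): +√(4/7)

Admissible pairs with m₁+m₂ = M = -5/2: (-3/2,-1), (-1/2,-2)
  (m₁,m₂)=(-1/2,-2): CG² = 4/7, CG = +√(4/7)   ← matches the target
  (m₁,m₂)=(-3/2,-1): CG² = 3/7, CG = −√(3/7)
Pairs with CG² = 4/7: (-1/2,-2): +√(4/7)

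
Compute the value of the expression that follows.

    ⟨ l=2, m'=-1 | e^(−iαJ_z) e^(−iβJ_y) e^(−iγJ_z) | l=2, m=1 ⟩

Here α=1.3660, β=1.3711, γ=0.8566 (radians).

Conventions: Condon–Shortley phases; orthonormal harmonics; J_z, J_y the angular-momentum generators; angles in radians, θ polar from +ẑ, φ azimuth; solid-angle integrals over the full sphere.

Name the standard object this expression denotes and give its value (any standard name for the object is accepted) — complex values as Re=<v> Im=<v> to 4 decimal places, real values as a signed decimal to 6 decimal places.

Wigner D-matrix element, Re=0.4888 Im=0.2730

This is a Wigner D-matrix element — the rotation-matrix element ⟨l m'| R(α,β,γ) |l m⟩ in the angular-momentum basis.
First d^2_{-1,1}(β=1.3711), then the phase factors e^{-i(-1)α} and e^{-i(1)γ}:
Half-angle: c=0.774071, s=0.633099. N=√(1·6·6·1)=6.000000
k∈{2,3} keeps every argument non-negative
  k=2: (−1)^0·6.0000/(2)·0.7741^2·0.6331^2 = +0.720487
  k=3: (−1)^1·6.0000/(6)·0.7741^0·0.6331^4 = -0.160652
d^2_{-1,1}(1.3711) = +0.720487 -0.160652 = +0.559835
Attach z-rotation phases: D = e^{-i(-1)(1.3660)}·(+0.559835)·e^{-i(1)(0.8566)} = +0.488756+0.273005i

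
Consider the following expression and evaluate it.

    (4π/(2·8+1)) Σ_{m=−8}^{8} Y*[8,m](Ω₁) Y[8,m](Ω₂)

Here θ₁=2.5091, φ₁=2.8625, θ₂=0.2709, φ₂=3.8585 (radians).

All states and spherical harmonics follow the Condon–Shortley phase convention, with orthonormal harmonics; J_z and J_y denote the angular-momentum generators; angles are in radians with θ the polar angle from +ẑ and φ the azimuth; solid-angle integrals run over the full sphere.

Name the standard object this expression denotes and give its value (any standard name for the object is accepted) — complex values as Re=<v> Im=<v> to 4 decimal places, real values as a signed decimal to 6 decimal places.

This sum is the spherical-harmonic addition theorem: it equals the Legendre polynomial P_l(cos γ) of the angle γ between the two directions.
Expand P_8 via completeness: Σ_{m} conj(Y_{8,m}) at Ω₁ times Y_{8,m} at Ω₂ —
  term(m=-8) = (-0.000000, -0.000000)   from Y*(Ω₁)=(-0.004725, -0.006064), Y(Ω₂)=(0.000012, 0.000007)
  term(m=-7) = (-0.000006, 0.000005)   from Y*(Ω₁)=(-0.015673, -0.038918), Y(Ω₂)=(-0.000059, -0.000186)
  term(m=-6) = (0.000240, 0.000076)   from Y*(Ω₁)=(-0.014573, -0.139942), Y(Ω₂)=(-0.000714, 0.001638)
  term(m=-5) = (-0.000994, -0.003625)   from Y*(Ω₁)=(0.055818, -0.315086), Y(Ω₂)=(0.010613, -0.005035)
  term(m=-4) = (-0.018190, 0.020391)   from Y*(Ω₁)=(0.210250, -0.430378), Y(Ω₂)=(-0.054920, -0.015434)
  term(m=-3) = (0.074974, 0.011607)   from Y*(Ω₁)=(0.252433, -0.280085), Y(Ω₂)=(0.110255, 0.168313)
  term(m=-2) = (0.015085, 0.033671)   from Y*(Ω₁)=(-0.065108, 0.040655), Y(Ω₂)=(0.065638, -0.476174)
  term(m=-1) = (0.143020, -0.220792)   from Y*(Ω₁)=(-0.400087, 0.114654), Y(Ω₂)=(-0.476488, 0.415312)
  term(m=+0) = (-0.003634, -0.000000)   from Y*(Ω₁)=(-0.058156, -0.000000), Y(Ω₂)=(0.062482, 0.000000)
  term(m=+1) = (0.143020, 0.220792)   from Y*(Ω₁)=(0.400087, 0.114654), Y(Ω₂)=(0.476488, 0.415312)
  term(m=+2) = (0.015085, -0.033671)   from Y*(Ω₁)=(-0.065108, -0.040655), Y(Ω₂)=(0.065638, 0.476174)
  term(m=+3) = (0.074974, -0.011607)   from Y*(Ω₁)=(-0.252433, -0.280085), Y(Ω₂)=(-0.110255, 0.168313)
  term(m=+4) = (-0.018190, -0.020391)   from Y*(Ω₁)=(0.210250, 0.430378), Y(Ω₂)=(-0.054920, 0.015434)
  term(m=+5) = (-0.000994, 0.003625)   from Y*(Ω₁)=(-0.055818, -0.315086), Y(Ω₂)=(-0.010613, -0.005035)
  term(m=+6) = (0.000240, -0.000076)   from Y*(Ω₁)=(-0.014573, 0.139942), Y(Ω₂)=(-0.000714, -0.001638)
  term(m=+7) = (-0.000006, -0.000005)   from Y*(Ω₁)=(0.015673, -0.038918), Y(Ω₂)=(0.000059, -0.000186)
  term(m=+8) = (-0.000000, 0.000000)   from Y*(Ω₁)=(-0.004725, 0.006064), Y(Ω₂)=(0.000012, -0.000007)
Total Σ_m = (0.424624, -0.000000). Multiply by 0.739198: (0.313881, -0.000000). P_8(cos γ) = 0.313881

Legendre polynomial (addition theorem), +0.313881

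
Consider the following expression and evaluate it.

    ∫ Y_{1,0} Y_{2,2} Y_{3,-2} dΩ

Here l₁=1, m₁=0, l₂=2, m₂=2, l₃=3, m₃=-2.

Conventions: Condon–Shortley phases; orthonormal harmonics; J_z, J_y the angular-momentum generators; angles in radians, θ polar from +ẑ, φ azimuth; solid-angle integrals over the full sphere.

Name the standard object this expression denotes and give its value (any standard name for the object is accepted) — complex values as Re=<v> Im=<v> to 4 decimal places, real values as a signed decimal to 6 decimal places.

Gaunt coefficient, +0.184674

This is a Gaunt coefficient — the integral of a triple product of spherical harmonics over the sphere.
Checks pass: Σm=0; 6 even; l₃=3∈[1,3].
(2·1+1)(2·2+1)(2·3+1) = 105
Δ: 0! 2! 4! / 7! → 1/105
sum: t=0:+1/4 = 1/4
3j²(1 2 3; 0 0 0) = Δ·Π!·Σ² = 3/35  (sign -1)
sum: t=0:+1/24 = 1/24
3j²(1 2 3; 0 2 -2) = Δ·Π!·Σ² = 1/21  (sign -1)
combine: 4πI² = 105·3/35·1/21 = 3/7
take √, sign +1: I = 0.18467439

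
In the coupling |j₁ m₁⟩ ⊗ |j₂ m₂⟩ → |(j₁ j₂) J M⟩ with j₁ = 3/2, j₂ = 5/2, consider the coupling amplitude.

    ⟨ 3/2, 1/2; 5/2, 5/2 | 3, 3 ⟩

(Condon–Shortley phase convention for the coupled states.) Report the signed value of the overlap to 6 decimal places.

triangle: 1!×2!×4!/8! = 48/40320
(j±m)!: 2!×1!×5!×0!×6!×0! = 172800
prefactor² = (2J+1)×Δ×N² = 1440
  k=1: −1/(1!×0!×0!×4!×2!×0!) = -1/48
Σ = -1/48  ⇒  CG² = 1440×(-1/48)² = 5/8
CG = −√(5/8) = -0.790569

−√(5/8) ≈ -0.790569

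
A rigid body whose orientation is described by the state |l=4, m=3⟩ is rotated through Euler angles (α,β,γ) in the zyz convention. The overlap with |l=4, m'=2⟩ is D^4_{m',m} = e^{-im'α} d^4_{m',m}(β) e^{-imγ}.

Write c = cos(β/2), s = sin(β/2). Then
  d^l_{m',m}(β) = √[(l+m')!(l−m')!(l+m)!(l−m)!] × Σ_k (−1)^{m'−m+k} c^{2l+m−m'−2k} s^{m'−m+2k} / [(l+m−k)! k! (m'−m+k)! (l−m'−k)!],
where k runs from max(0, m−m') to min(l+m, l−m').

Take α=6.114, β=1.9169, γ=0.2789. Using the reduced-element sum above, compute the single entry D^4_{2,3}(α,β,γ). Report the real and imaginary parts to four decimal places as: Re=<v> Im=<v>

Split into d^4_{2,3}(β=1.9169) × two z-phases.
Half-angle: c=0.574789, s=0.818302. N=√(720·2·5040·1)=2693.993318
The bounds max(0,m−m')=1 and min(l+m,l−m')=2 give 2 terms
  k=1: (−1)^0·2693.9933/(720)·0.5748^7·0.8183^1 = +0.063465
  k=2: (−1)^1·2693.9933/(240)·0.5748^5·0.8183^3 = -0.385894
d^4_{2,3}(1.9169) = +0.063465 -0.385894 = -0.322429
Phases: e^{-i·(2)·6.1140}=+0.943297+0.331951i, e^{-i·(3)·0.2789}=+0.669917-0.742436i ⇒ D=-0.283216+0.154108i

Re=-0.2832 Im=0.1541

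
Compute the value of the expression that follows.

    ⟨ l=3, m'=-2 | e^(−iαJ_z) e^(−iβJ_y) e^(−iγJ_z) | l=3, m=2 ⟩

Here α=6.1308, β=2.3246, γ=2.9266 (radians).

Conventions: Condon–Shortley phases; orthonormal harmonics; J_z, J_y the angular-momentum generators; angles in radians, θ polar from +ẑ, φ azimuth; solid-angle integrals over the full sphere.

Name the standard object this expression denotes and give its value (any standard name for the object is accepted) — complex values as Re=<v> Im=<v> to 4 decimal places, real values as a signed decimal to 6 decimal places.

Wigner D-matrix element, Re=-0.0375 Im=-0.0047

This is a Wigner D-matrix element — the rotation-matrix element ⟨l m'| R(α,β,γ) |l m⟩ in the angular-momentum basis.
D^3_{-2,2}(6.1308,2.3246,2.9266) = e^{-i·-2·6.1308}·d^3_{-2,2}(2.3246)·e^{-i·2·2.9266}. Compute d first:
c=cos(2.324600/2)=0.397230, s=sin(2.324600/2)=0.917719; N=√[1·120·120·1]=120.000000
k∈{4,5} keeps every argument non-negative
  k=4: (−1)^0·120.0000/(24)·0.3972^2·0.9177^4 = +0.559620
  k=5: (−1)^1·120.0000/(120)·0.3972^0·0.9177^6 = -0.597391
d^3_{-2,2}(2.3246) = +0.559620 -0.597391 = -0.037772
Attach z-rotation phases: D = e^{-i(-2)(6.1308)}·(-0.037772)·e^{-i(2)(2.9266)} = -0.037476-0.004717i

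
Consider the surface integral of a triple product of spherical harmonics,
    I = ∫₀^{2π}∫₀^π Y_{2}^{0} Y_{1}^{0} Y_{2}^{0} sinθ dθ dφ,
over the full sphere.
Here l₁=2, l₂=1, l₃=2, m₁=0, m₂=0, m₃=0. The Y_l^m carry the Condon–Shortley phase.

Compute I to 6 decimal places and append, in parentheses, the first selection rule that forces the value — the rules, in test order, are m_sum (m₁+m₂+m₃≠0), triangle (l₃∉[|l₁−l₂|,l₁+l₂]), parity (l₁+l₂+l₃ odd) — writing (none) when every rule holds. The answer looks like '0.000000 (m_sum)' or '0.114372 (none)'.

0.000000 (parity)

Σlᵢ=5 odd — θ-integrand is odd under cosθ→−cosθ; I=0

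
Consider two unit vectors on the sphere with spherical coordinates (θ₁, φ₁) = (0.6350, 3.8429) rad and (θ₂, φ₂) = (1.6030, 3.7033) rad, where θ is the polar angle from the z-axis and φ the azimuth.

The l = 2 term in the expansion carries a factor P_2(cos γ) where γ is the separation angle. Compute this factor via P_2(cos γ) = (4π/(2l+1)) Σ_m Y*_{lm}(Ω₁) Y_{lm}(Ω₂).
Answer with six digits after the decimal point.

-0.027615

Summing Y*_{l m}(θ₁,φ₁)·Y_{l m}(θ₂,φ₂) over m ∈ [−2, 2]; prefactor 4π/(2·2+1) = 2.513274:
  m=-2: (0.02275 + 0.13400j) × (0.16693 - 0.34790j) = 0.05041 + 0.01445j  (running Σ = 0.05041 + 0.01445j)
  m=-1: (-0.28186 - 0.23804j) × (0.02104 - 0.01324j) = -0.00908 - 0.00128j  (running Σ = 0.04133 + 0.01318j)
  m=0: (0.29786 + 0.00000j) × (-0.31441 + 0.00000j) = -0.09365 + 0.00000j  (running Σ = -0.05232 + 0.01318j)
  m=1: (0.28186 - 0.23804j) × (-0.02104 - 0.01324j) = -0.00908 + 0.00128j  (running Σ = -0.06140 + 0.01445j)
  m=2: (0.02275 - 0.13400j) × (0.16693 + 0.34790j) = 0.05041 - 0.01445j  (running Σ = -0.01099 + 0.00000j)
Total Σ_m = -0.01099 + 0.00000j. Multiply by 2.513274: -0.02761 + 0.00000j. P_2(cos γ) = -0.027615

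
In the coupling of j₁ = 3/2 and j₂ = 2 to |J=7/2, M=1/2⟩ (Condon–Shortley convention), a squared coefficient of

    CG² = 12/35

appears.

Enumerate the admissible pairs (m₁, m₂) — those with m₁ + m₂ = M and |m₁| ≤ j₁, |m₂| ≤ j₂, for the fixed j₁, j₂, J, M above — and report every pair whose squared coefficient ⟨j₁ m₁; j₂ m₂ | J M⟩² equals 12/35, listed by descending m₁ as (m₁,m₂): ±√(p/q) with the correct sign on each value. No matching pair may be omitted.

(-1/2,1): +√(12/35)

Admissible pairs with m₁+m₂ = M = 1/2: (-3/2,2), (-1/2,1), (1/2,0), (3/2,-1)
  (m₁,m₂)=(3/2,-1): CG² = 4/35, CG = +√(4/35)
  (m₁,m₂)=(1/2,0): CG² = 18/35, CG = +√(18/35)
  (m₁,m₂)=(-1/2,1): CG² = 12/35, CG = +√(12/35)   ← matches the target
  (m₁,m₂)=(-3/2,2): CG² = 1/35, CG = +√(1/35)
Pairs with CG² = 12/35: (-1/2,1): +√(12/35)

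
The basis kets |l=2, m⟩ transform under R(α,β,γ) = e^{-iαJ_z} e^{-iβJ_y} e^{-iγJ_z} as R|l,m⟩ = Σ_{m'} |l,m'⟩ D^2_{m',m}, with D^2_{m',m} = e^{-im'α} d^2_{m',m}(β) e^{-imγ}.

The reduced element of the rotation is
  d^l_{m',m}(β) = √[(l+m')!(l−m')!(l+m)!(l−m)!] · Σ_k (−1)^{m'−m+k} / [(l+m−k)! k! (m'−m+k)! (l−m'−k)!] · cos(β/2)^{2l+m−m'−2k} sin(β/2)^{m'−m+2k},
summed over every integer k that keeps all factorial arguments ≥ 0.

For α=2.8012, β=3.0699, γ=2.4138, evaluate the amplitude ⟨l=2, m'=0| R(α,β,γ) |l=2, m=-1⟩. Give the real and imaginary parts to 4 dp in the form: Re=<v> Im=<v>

First d^2_{0,-1}(β=3.0699), then the phase factors e^{-i(0)α} and e^{-i(-1)γ}:
Half-angle: c=0.035839, s=0.999358. N=√(2·2·1·6)=4.898979
k∈{0,1} keeps every argument non-negative
  k=0: (−1)^1·4.8990/(2)·0.0358^3·0.9994^1 = -0.000113
  k=1: (−1)^2·4.8990/(2)·0.0358^1·0.9994^3 = +0.087617
d^2_{0,-1}(3.0699) = -0.000113 +0.087617 = +0.087505
Attach z-rotation phases: D = e^{-i(0)(2.8012)}·(+0.087505)·e^{-i(-1)(2.4138)} = -0.065335+0.058210i

Re=-0.0653 Im=0.0582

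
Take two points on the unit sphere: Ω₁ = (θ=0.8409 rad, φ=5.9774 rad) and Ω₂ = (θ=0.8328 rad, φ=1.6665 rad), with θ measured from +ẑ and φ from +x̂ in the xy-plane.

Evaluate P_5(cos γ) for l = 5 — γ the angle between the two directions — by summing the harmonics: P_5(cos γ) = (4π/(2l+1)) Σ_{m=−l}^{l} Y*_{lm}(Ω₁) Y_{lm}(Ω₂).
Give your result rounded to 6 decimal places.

Summing Y*_{l m}(θ₁,φ₁)·Y_{l m}(θ₂,φ₂) over m ∈ [−5, 5]; prefactor 4π/(2·5+1) = 1.142397:
  [-5]  conj(Y_{5,-5})(Ω₁) = +0.004466-0.106599i ; Y_{5,-5}(Ω₂) = -0.047366-0.091311i ; Δ = -0.009945+0.004641i
  [-4]  conj(Y_{5,-4})(Ω₁) = +0.102847-0.283814i ; Y_{5,-4}(Ω₂) = +0.274410-0.110500i ; Δ = -0.003139-0.089246i
  [-3]  conj(Y_{5,-3})(Ω₁) = +0.261269-0.341239i ; Y_{5,-3}(Ω₂) = +0.121942+0.412986i ; Δ = +0.172787+0.066289i
  [-2]  conj(Y_{5,-2})(Ω₁) = +0.171546-0.120298i ; Y_{5,-2}(Ω₂) = -0.219351+0.042506i ; Δ = -0.032515+0.033679i
  [-1]  conj(Y_{5,-1})(Ω₁) = -0.244298+0.077121i ; Y_{5,-1}(Ω₂) = +0.023418+0.243949i ; Δ = -0.024535-0.057790i
  [+0]  conj(Y_{5,0})(Ω₁) = -0.286115-0.000000i ; Y_{5,0}(Ω₂) = -0.297237+0.000000i ; Δ = +0.085044+0.000000i
  [+1]  conj(Y_{5,1})(Ω₁) = +0.244298+0.077121i ; Y_{5,1}(Ω₂) = -0.023418+0.243949i ; Δ = -0.024535+0.057790i
  [+2]  conj(Y_{5,2})(Ω₁) = +0.171546+0.120298i ; Y_{5,2}(Ω₂) = -0.219351-0.042506i ; Δ = -0.032515-0.033679i
  [+3]  conj(Y_{5,3})(Ω₁) = -0.261269-0.341239i ; Y_{5,3}(Ω₂) = -0.121942+0.412986i ; Δ = +0.172787-0.066289i
  [+4]  conj(Y_{5,4})(Ω₁) = +0.102847+0.283814i ; Y_{5,4}(Ω₂) = +0.274410+0.110500i ; Δ = -0.003139+0.089246i
  [+5]  conj(Y_{5,5})(Ω₁) = -0.004466-0.106599i ; Y_{5,5}(Ω₂) = +0.047366-0.091311i ; Δ = -0.009945-0.004641i
Total Σ_m = +0.290348+0.000000i. Multiply by 1.142397: +0.331693+0.000000i. P_5(cos γ) = 0.331693

0.331693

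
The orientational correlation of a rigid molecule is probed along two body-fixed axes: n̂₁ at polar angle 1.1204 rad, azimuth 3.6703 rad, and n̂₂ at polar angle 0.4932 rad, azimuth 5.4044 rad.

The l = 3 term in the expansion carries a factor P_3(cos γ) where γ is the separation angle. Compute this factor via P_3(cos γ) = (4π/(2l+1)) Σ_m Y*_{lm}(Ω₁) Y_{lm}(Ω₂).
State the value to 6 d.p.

Addition theorem: P_3(cos γ) = (4π/7) Σ_m Y*_{lm}(Ω₁) Y_{lm}(Ω₂), m = −3…3:
  m=-3: Y*=(0.004665, -0.304399)  Y=(-0.038745, 0.021431)  product (0.006343, 0.011894)
  m=-2: Y*=(0.177092, 0.314100)  Y=(-0.037468, 0.198270)  product (-0.068912, 0.023343)
  m=-1: Y*=(0.013182, 0.007701)  Y=(0.281108, 0.339207)  product (0.001093, 0.006636)
  m=+0: Y*=(-0.333428, -0.000000)  Y=(0.289008, 0.000000)  product (-0.096363, -0.000000)
  m=+1: Y*=(-0.013182, 0.007701)  Y=(-0.281108, 0.339207)  product (0.001093, -0.006636)
  m=+2: Y*=(0.177092, -0.314100)  Y=(-0.037468, -0.198270)  product (-0.068912, -0.023343)
  m=+3: Y*=(-0.004665, -0.304399)  Y=(0.038745, 0.021431)  product (0.006343, -0.011894)
Σ over m = (-0.219315, 0.000000); ×(4π/7) → (-0.393713, 0.000000). Real part: -0.393713

-0.393713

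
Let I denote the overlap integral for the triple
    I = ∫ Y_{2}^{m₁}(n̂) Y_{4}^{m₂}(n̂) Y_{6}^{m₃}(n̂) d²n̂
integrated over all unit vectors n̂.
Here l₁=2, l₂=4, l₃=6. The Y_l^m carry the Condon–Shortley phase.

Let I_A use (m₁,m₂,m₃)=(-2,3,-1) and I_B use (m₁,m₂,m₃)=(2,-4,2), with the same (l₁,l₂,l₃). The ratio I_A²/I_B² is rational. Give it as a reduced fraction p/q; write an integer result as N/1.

5/1

Shared (l₁,l₂,l₃)=(2,4,6): N and (l;000)² cancel in I_A²/I_B².
A: Δ = 0!·4!·8!/13! = 1/6435; Racah Σ t=0..0: t=0:+1/120960 = 1/120960; ⇒ 3j(2 4 6; -2 3 -1)² = 1/1287, sgn -1
B: Δ = 0!·4!·8!/13! = 1/6435; Racah Σ t=0..0: t=0:+1/967680 = 1/967680; ⇒ 3j(2 4 6; 2 -4 2)² = 1/6435, sgn +1
I_A²/I_B² = (1/1287)/(1/6435) = 5/1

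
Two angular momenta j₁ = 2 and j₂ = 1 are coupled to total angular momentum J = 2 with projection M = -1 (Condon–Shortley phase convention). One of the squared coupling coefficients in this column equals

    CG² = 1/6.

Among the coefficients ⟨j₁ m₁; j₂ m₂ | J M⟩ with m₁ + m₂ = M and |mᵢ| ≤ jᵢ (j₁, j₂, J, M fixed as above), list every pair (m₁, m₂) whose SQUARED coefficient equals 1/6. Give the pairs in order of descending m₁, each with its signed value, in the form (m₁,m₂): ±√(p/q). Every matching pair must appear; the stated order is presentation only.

Admissible pairs with m₁+m₂ = M = -1: (-2,1), (-1,0), (0,-1)
  (m₁,m₂)=(0,-1): CG² = 1/2, CG = +√(1/2)
  (m₁,m₂)=(-1,0): CG² = 1/6, CG = −√(1/6)   ← matches the target
  (m₁,m₂)=(-2,1): CG² = 1/3, CG = −√(1/3)
Pairs with CG² = 1/6: (-1,0): −√(1/6)

(-1,0): −√(1/6)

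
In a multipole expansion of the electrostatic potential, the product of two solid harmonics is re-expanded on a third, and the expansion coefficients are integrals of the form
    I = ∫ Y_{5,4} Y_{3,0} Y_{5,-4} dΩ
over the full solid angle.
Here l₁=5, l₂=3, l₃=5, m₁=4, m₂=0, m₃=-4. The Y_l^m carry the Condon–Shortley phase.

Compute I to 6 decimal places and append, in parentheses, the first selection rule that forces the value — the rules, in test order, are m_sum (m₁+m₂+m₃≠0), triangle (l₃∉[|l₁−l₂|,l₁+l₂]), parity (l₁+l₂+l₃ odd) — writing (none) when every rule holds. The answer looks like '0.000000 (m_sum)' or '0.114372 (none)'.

Σlᵢ=13 odd — θ-integrand is odd under cosθ→−cosθ; I=0

0.000000 (parity)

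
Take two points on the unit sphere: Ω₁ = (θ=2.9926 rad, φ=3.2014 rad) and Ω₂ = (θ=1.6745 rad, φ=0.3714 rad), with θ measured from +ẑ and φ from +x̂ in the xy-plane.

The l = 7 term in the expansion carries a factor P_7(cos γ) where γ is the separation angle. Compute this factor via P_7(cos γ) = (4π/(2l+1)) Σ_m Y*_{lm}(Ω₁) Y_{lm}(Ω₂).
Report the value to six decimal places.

0.082393

Addition theorem: P_7(cos γ) = (4π/15) Σ_m Y*_{lm}(Ω₁) Y_{lm}(Ω₂), m = −7…7:
  m=-7: (-0.000001, -0.000000) × (-0.412572, -0.248314) = (0.000000, 0.000000)  (running Σ = (0.000000, 0.000000))
  m=-6: (-0.000019, -0.000007) × (0.114616, 0.148414) = (-0.000001, -0.000004)  (running Σ = (-0.000001, -0.000003))
  m=-5: (-0.000296, -0.000091) × (0.086789, 0.294915) = (0.000001, -0.000095)  (running Σ = (0.000000, -0.000098))
  m=-4: (-0.003325, -0.000811) × (0.018098, -0.211915) = (-0.000232, 0.000690)  (running Σ = (-0.000232, 0.000592))
  m=-3: (-0.026784, -0.004858) × (0.110830, -0.225624) = (-0.004064, 0.005505)  (running Σ = (-0.004296, 0.006096))
  m=-2: (-0.149588, -0.017979) × (-0.163312, 0.149959) = (0.027126, -0.019496)  (running Σ = (0.022829, -0.013400))
  m=-1: (-0.519238, -0.031091) × (-0.213690, 0.083227) = (0.113544, -0.036571)  (running Σ = (0.136373, -0.049970))
  m=0: (-0.778207, -0.000000) × (0.224101, 0.000000) = (-0.174397, -0.000000)  (running Σ = (-0.038024, -0.049970))
  m=1: (0.519238, -0.031091) × (0.213690, 0.083227) = (0.113544, 0.036571)  (running Σ = (0.075520, -0.013400))
  m=2: (-0.149588, 0.017979) × (-0.163312, -0.149959) = (0.027126, 0.019496)  (running Σ = (0.102645, 0.006096))
  m=3: (0.026784, -0.004858) × (-0.110830, -0.225624) = (-0.004064, -0.005505)  (running Σ = (0.098581, 0.000592))
  m=4: (-0.003325, 0.000811) × (0.018098, 0.211915) = (-0.000232, -0.000690)  (running Σ = (0.098349, -0.000098))
  m=5: (0.000296, -0.000091) × (-0.086789, 0.294915) = (0.000001, 0.000095)  (running Σ = (0.098350, -0.000003))
  m=6: (-0.000019, 0.000007) × (0.114616, -0.148414) = (-0.000001, 0.000004)  (running Σ = (0.098349, 0.000000))
  m=7: (0.000001, -0.000000) × (0.412572, -0.248314) = (0.000000, -0.000000)  (running Σ = (0.098349, 0.000000))
Σ over m = (0.098349, 0.000000); ×(4π/15) → (0.082393, 0.000000). Real part: 0.082393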